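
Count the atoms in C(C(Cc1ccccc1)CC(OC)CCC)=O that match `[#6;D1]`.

2

The query [#6;D1] means: carbon bonded to exactly one heavy atom.
Check the 17 heavy atoms by environment: 2× C (D1) → match; 5× C (D2) → no; 2× C (D3) → no; 1× c (aromatic, D3) → no; 5× c (aromatic, D2) → no; 1× O (D1) → no; 1× O (D2) → no.
That gives 2 matching atoms.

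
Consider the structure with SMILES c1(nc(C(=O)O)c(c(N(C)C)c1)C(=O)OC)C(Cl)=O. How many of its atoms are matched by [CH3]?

3

The query [CH3] means: aliphatic carbon with exactly three hydrogens.
Check the 19 heavy atoms by environment: 1× n (aromatic, H0) → no; 4× c (aromatic, H0) → no; 1× c (aromatic, H1) → no; 3× C (H0) → no; 4× O (H0) → no; 1× Cl (H0) → no; 3× C (H3) → match; 1× N (H0) → no; 1× O (H1) → no.
That gives 3 matching atoms.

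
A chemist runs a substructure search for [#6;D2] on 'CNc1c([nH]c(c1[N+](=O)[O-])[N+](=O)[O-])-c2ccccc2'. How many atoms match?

The query [#6;D2] means: any carbon bonded to exactly two heavy atoms.
Check the 19 heavy atoms by environment: 1× n (aromatic, D2) → no; 5× c (aromatic, D3) → no; 2× N (charge +1, D3) → no; 2× O (charge -1, D1) → no; 2× O (D1) → no; 1× N (D2) → no; 1× C (D1) → no; 5× c (aromatic, D2) → match.
That gives 5 matching atoms.

5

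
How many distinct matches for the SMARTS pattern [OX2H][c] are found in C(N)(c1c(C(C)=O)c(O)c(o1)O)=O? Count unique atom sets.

[OX2H][c] is the SMARTS for a phenol: a hydroxyl oxygen attached to an aromatic carbon.
The molecule carries 2 separate instances of a hydroxyl group (-OH) meeting every constraint; each maps to a distinct set of atoms, giving 2 matches.

2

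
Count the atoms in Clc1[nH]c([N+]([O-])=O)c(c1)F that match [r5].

The query [r5] means: r5 matches atoms in a five-membered ring.
Check the 10 heavy atoms by environment: 1× n (aromatic, in 5-ring) → match; 4× c (aromatic, in 5-ring) → match; 1× N (charge +1, acyclic) → no; 1× O (charge -1, acyclic) → no; 1× O (acyclic) → no; 1× F (acyclic) → no; 1× Cl (acyclic) → no.
Summing the matching environments: 1 + 4 = 5 matching atoms.

5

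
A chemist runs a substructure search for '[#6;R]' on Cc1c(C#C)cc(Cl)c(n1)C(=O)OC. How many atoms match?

The query [#6;R] means: carbon that is part of a ring.
Check the 14 heavy atoms by environment: 1× n (aromatic, in 6-ring) → no; 5× c (aromatic, in 6-ring) → match; 5× C (acyclic) → no; 2× O (acyclic) → no; 1× Cl (acyclic) → no.
That gives 5 matching atoms.

5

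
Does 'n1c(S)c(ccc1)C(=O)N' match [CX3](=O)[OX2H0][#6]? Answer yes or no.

No

The pattern [CX3](=O)[OX2H0][#6] describes a carbonyl carbon bonded to an oxygen that is itself bonded to carbon (no H on that O) — an ester.
The closest candidate here is a primary amide (-C(=O)NH2), but the carbonyl is bonded to N, not to an O-C linkage. No other fragment satisfies the full query, so there is no match.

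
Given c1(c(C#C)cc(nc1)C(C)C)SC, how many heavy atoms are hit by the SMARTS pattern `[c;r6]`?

The query [c;r6] means: aromatic carbon that belongs to a six-membered ring.
Check the 13 heavy atoms by environment: 1× n (aromatic, in 6-ring) → no; 5× c (aromatic, in 6-ring) → match; 1× S (acyclic) → no; 6× C (acyclic) → no.
That gives 5 matching atoms.

5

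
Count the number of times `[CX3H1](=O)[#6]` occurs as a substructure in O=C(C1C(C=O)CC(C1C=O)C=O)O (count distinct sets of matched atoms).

3

[CX3H1](=O)[#6] is the SMARTS for an aldehyde: an sp2 carbon with one H, double-bonded to O and single-bonded to carbon.
The molecule carries 3 separate instances of an aldehyde (-CHO) meeting every constraint; each maps to a distinct set of atoms, giving 3 matches.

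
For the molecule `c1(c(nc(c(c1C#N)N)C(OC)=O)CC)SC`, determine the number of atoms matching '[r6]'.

6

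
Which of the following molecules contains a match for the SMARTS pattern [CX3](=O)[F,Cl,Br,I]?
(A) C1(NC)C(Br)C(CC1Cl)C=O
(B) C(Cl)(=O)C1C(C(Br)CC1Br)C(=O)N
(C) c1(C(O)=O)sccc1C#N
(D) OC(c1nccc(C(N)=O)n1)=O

B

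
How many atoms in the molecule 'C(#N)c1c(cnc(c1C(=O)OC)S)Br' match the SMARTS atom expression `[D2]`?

4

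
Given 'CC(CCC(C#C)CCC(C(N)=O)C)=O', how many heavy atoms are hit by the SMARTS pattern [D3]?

4

The query [D3] means: atom with exactly three heavy-atom neighbours.
Check the 15 heavy atoms by environment: 5× C (D2) → no; 4× C (D3) → match; 3× C (D1) → no; 2× O (D1) → no; 1× N (D1) → no.
That gives 4 matching atoms.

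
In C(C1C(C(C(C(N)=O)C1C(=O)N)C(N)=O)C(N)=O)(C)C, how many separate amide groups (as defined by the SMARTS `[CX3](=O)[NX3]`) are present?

[CX3](=O)[NX3] is the SMARTS for an amide: a carbonyl carbon bonded to a trivalent nitrogen.
The molecule carries 4 separate instances of a primary amide (-C(=O)NH2) meeting every constraint; each maps to a distinct set of atoms, giving 4 matches.

4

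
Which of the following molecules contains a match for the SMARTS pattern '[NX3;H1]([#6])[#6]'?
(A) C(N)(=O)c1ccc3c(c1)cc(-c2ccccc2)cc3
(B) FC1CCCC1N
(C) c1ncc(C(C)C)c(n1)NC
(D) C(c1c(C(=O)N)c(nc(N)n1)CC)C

C

[NX3;H1]([#6])[#6] describes a trivalent nitrogen with one H, bonded to two carbons (a secondary amine).
(A) has a primary amide (-C(=O)NH2) but the -C(=O)NH2 nitrogen has H2, not H1.
(B) has a primary amino group (-NH2) but the nitrogen has H2 and only one carbon neighbour.
(C) contains an N-methylamino group (-NHCH3), which satisfies every atom and bond constraint.
(D) has a primary amino group (-NH2) but the nitrogen has H2 and only one carbon neighbour.
So the answer is (C).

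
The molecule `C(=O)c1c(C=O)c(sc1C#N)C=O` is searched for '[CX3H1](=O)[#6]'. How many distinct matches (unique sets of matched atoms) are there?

3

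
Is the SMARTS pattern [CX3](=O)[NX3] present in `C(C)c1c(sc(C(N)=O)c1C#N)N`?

Yes

The pattern [CX3](=O)[NX3] describes a carbonyl carbon bonded to a trivalent nitrogen — an amide.
The molecule carries a primary amide (-C(=O)NH2), whose atoms satisfy every constraint of the query, so the pattern matches.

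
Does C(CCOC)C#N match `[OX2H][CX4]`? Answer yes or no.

No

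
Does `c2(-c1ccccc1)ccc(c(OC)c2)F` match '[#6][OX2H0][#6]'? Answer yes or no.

The pattern [#6][OX2H0][#6] describes an aliphatic oxygen bridging two carbons with no H on the oxygen — an ether.
The molecule carries a methoxy ether (-OCH3), whose atoms satisfy every constraint of the query, so the pattern matches.

Yes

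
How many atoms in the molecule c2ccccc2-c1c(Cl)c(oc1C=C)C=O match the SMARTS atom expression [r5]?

5

The query [r5] means: r5 matches atoms in a five-membered ring.
Check the 16 heavy atoms by environment: 1× o (aromatic, in 5-ring) → match; 4× c (aromatic, in 5-ring) → match; 1× Cl (acyclic) → no; 3× C (acyclic) → no; 1× O (acyclic) → no; 6× c (aromatic, in 6-ring) → no.
Summing the matching environments: 1 + 4 = 5 matching atoms.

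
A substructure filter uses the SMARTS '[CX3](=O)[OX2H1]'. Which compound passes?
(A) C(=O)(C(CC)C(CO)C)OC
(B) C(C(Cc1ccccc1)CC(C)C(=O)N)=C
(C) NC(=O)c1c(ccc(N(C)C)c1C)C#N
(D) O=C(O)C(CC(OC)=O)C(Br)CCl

D

[CX3](=O)[OX2H1] describes an sp2 carbon double-bonded to O and single-bonded to an -OH oxygen (a carboxylic acid).
(A) has a methyl-ester group (-C(=O)OCH3) but the singly-bonded O has no H (OX2H0, not OX2H1).
(B) has a primary amide (-C(=O)NH2) but the carbonyl is bonded to N, not to an -OH oxygen.
(C) has a primary amide (-C(=O)NH2) but the carbonyl is bonded to N, not to an -OH oxygen.
(D) contains a carboxylic acid group (-C(=O)OH), which satisfies every atom and bond constraint.
So the answer is (D).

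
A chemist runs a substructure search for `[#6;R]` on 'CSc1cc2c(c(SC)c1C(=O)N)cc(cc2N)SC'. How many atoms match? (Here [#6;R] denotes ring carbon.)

10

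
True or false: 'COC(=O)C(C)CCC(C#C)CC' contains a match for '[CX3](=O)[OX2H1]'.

False

The pattern [CX3](=O)[OX2H1] describes an sp2 carbon double-bonded to O and single-bonded to an -OH oxygen — a carboxylic acid.
The closest candidate here is a methyl-ester group (-C(=O)OCH3), but the singly-bonded O has no H (OX2H0, not OX2H1). No other fragment satisfies the full query, so there is no match.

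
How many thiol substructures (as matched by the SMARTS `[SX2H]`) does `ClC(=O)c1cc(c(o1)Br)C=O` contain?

0

[SX2H] is the SMARTS for a thiol: an aliphatic sulfur with two connections, one being H.
No fragment in the molecule satisfies every constraint, giving 0 matches.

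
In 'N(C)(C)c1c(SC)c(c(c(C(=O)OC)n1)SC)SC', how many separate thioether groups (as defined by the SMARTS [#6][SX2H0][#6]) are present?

3

[#6][SX2H0][#6] is the SMARTS for a thioether: an aliphatic sulfur bridging two carbons with no H on the sulfur.
The molecule carries 3 separate instances of a methylthio ether (-SCH3) meeting every constraint; each maps to a distinct set of atoms, giving 3 matches.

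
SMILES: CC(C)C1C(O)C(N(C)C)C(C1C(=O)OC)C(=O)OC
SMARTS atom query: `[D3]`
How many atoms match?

9

The query [D3] means: atom with exactly three heavy-atom neighbours.
Check the 20 heavy atoms by environment: 8× C (D3) → match; 6× C (D1) → no; 3× O (D1) → no; 2× O (D2) → no; 1× N (D3) → match.
Summing the matching environments: 8 + 1 = 9 matching atoms.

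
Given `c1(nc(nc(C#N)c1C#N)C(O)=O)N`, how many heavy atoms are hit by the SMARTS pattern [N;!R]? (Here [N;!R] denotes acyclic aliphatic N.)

3

The query [N;!R] means: aliphatic nitrogen not in a ring.
Check the 14 heavy atoms by environment: 2× n (aromatic, in 6-ring) → no; 4× c (aromatic, in 6-ring) → no; 3× C (acyclic) → no; 2× O (acyclic) → no; 3× N (acyclic) → match.
That gives 3 matching atoms.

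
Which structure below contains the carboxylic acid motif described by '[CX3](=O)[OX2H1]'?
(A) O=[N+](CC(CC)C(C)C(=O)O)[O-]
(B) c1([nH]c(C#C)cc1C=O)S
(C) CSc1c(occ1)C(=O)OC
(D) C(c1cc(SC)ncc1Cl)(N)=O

[CX3](=O)[OX2H1] describes an sp2 carbon double-bonded to O and single-bonded to an -OH oxygen (a carboxylic acid).
(A) contains a carboxylic acid group (-C(=O)OH), which satisfies every atom and bond constraint.
(B) has an aldehyde (-CHO) but there is no singly-bonded oxygen on the carbonyl carbon.
(C) has a methyl-ester group (-C(=O)OCH3) but the singly-bonded O has no H (OX2H0, not OX2H1).
(D) has a primary amide (-C(=O)NH2) but the carbonyl is bonded to N, not to an -OH oxygen.
So the answer is (A).

A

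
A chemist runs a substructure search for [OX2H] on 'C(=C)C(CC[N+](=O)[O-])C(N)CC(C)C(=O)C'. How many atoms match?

0

Check the 16 heavy atoms by environment: 3× C (H2, X4) → no; 3× C (H1, X4) → no; 2× C (H3, X4) → no; 1× C (H0, X3) → no; 2× O (H0, X1) → no; 1× C (H1, X3) → no; 1× C (H2, X3) → no; 1× N (charge +1, H0, X3) → no; 1× O (charge -1, H0, X1) → no; 1× N (H2, X3) → no.
No environment satisfies the query, so 0 matching atoms.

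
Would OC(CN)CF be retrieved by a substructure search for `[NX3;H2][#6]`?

The pattern [NX3;H2][#6] describes a trivalent nitrogen with two H attached to carbon — a primary amine.
The molecule carries a primary amino group (-NH2), whose atoms satisfy every constraint of the query, so the pattern matches.

Yes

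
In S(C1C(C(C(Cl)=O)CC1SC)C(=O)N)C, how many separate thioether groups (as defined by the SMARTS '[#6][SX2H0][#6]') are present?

2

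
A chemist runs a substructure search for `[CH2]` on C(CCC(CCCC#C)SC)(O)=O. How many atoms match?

5

Check the 13 heavy atoms by environment: 5× C (H2) → match; 2× C (H1) → no; 2× C (H0) → no; 1× S (H0) → no; 1× C (H3) → no; 1× O (H0) → no; 1× O (H1) → no.
That gives 5 matching atoms.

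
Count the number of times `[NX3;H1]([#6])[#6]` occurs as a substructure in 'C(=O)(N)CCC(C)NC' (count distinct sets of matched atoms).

1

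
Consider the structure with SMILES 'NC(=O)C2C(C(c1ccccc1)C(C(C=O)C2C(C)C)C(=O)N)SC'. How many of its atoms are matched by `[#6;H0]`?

3

The query [#6;H0] means: any carbon with no attached hydrogen.
Check the 25 heavy atoms by environment: 8× C (H1) → no; 1× c (aromatic, H0) → match; 5× c (aromatic, H1) → no; 1× S (H0) → no; 3× C (H3) → no; 2× C (H0) → match; 3× O (H0) → no; 2× N (H2) → no.
Summing the matching environments: 1 + 2 = 3 matching atoms.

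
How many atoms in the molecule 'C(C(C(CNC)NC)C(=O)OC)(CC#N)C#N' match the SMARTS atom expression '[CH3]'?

The query [CH3] means: aliphatic carbon with exactly three hydrogens.
Check the 17 heavy atoms by environment: 2× C (H2) → no; 3× C (H1) → no; 2× N (H1) → no; 3× C (H3) → match; 3× C (H0) → no; 2× O (H0) → no; 2× N (H0) → no.
That gives 3 matching atoms.

3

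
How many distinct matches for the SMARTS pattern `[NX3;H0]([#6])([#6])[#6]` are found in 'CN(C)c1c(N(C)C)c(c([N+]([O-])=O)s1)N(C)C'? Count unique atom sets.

3

[NX3;H0]([#6])([#6])[#6] is the SMARTS for a tertiary amine: a trivalent nitrogen with no H, bonded to three carbons.
The molecule carries 3 separate instances of a dimethylamino group (-N(CH3)2) meeting every constraint; each maps to a distinct set of atoms, giving 3 matches.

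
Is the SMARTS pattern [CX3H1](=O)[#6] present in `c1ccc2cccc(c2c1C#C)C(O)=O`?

No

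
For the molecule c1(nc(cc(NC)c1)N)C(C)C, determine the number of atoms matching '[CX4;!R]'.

The query [CX4;!R] means: aliphatic carbon with four total connections, not in a ring.
Check the 12 heavy atoms by environment: 1× n (aromatic, X2, in 6-ring) → no; 5× c (aromatic, X3, in 6-ring) → no; 2× N (X3, acyclic) → no; 4× C (X4, acyclic) → match.
That gives 4 matching atoms.

4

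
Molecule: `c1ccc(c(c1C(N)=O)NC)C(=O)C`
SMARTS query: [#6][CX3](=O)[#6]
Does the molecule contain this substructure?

The pattern [#6][CX3](=O)[#6] describes a carbonyl carbon (no H) flanked by two carbons — a ketone.
The molecule carries an acetyl/ketone group (-C(=O)CH3), whose atoms satisfy every constraint of the query, so the pattern matches.

Yes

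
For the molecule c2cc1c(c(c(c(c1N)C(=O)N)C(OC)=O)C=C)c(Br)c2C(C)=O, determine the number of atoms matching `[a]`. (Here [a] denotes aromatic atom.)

The query [a] means: a matches any aromatic atom.
Check the 24 heavy atoms by environment: 10× c (aromatic) → match; 7× C → no; 1× Br → no; 4× O → no; 2× N → no.
That gives 10 matching atoms.

10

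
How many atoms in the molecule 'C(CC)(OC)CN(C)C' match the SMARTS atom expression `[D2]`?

3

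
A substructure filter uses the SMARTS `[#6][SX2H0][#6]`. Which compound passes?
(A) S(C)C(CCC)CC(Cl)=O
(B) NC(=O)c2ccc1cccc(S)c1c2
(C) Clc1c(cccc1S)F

A

[#6][SX2H0][#6] describes an aliphatic sulfur bridging two carbons with no H on the sulfur (a thioether).
(A) contains a methylthio ether (-SCH3), which satisfies every atom and bond constraint.
(B) has a thiol (-SH) but the sulfur has H1, not H0 bridging two carbons.
(C) has a thiol (-SH) but the sulfur has H1, not H0 bridging two carbons.
So the answer is (A).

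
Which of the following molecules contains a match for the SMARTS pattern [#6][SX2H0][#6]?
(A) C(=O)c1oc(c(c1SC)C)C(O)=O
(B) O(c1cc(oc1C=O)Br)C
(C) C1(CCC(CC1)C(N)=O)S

A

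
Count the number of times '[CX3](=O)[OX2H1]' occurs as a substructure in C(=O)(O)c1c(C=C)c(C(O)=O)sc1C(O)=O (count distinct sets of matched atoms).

[CX3](=O)[OX2H1] is the SMARTS for a carboxylic acid: an sp2 carbon double-bonded to O and single-bonded to an -OH oxygen.
The molecule carries 3 separate instances of a carboxylic acid group (-C(=O)OH) meeting every constraint; each maps to a distinct set of atoms, giving 3 matches.

3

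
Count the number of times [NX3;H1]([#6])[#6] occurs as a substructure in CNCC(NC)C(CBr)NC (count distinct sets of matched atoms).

3

[NX3;H1]([#6])[#6] is the SMARTS for a secondary amine: a trivalent nitrogen with one H, bonded to two carbons.
The molecule carries 3 separate instances of an N-methylamino group (-NHCH3) meeting every constraint; each maps to a distinct set of atoms, giving 3 matches.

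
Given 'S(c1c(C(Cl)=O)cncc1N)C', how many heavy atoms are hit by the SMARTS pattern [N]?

The query [N] means: uppercase N matches aliphatic (non-aromatic) nitrogen only.
Check the 12 heavy atoms by environment: 1× n (aromatic) → no; 5× c (aromatic) → no; 1× S → no; 2× C → no; 1× N → match; 1× O → no; 1× Cl → no.
That gives 1 matching atom.

1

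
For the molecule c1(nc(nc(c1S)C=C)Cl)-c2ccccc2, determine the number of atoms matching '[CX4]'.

The query [CX4] means: C with X4: aliphatic carbon with exactly 4 total connections (bonds + H).
Check the 16 heavy atoms by environment: 2× n (aromatic, X2) → no; 10× c (aromatic, X3) → no; 1× Cl (X1) → no; 2× C (X3) → no; 1× S (X2) → no.
No environment satisfies the query, so 0 matching atoms.

0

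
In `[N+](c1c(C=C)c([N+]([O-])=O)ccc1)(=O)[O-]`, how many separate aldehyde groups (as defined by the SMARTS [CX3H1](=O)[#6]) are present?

[CX3H1](=O)[#6] is the SMARTS for an aldehyde: an sp2 carbon with one H, double-bonded to O and single-bonded to carbon.
No fragment in the molecule satisfies every constraint, giving 0 matches.

0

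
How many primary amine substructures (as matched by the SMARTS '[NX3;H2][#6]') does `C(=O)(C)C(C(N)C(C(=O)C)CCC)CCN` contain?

2

[NX3;H2][#6] is the SMARTS for a primary amine: a trivalent nitrogen with two H attached to carbon.
The molecule carries 2 separate instances of a primary amino group (-NH2) meeting every constraint; each maps to a distinct set of atoms, giving 2 matches.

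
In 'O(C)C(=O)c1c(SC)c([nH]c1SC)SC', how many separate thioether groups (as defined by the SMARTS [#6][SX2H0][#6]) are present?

[#6][SX2H0][#6] is the SMARTS for a thioether: an aliphatic sulfur bridging two carbons with no H on the sulfur.
The molecule carries 3 separate instances of a methylthio ether (-SCH3) meeting every constraint; each maps to a distinct set of atoms, giving 3 matches.

3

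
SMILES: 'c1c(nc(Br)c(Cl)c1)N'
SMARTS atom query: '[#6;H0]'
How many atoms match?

3

The query [#6;H0] means: any carbon with no attached hydrogen.
Check the 9 heavy atoms by environment: 1× n (aromatic, H0) → no; 3× c (aromatic, H0) → match; 2× c (aromatic, H1) → no; 1× Cl (H0) → no; 1× N (H2) → no; 1× Br (H0) → no.
That gives 3 matching atoms.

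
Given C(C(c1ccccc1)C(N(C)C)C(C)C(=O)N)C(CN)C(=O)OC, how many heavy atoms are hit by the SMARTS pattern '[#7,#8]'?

6

The query [#7,#8] means: nitrogen or oxygen (comma = OR).
Check the 24 heavy atoms by environment: 12× C → no; 3× N → match; 6× c (aromatic) → no; 3× O → match.
Summing the matching environments: 3 + 3 = 6 matching atoms.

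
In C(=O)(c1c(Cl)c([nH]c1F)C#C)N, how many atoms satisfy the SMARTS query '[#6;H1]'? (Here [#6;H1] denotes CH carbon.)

The query [#6;H1] means: any carbon bearing exactly one hydrogen.
Check the 12 heavy atoms by environment: 1× n (aromatic, H1) → no; 4× c (aromatic, H0) → no; 1× F (H0) → no; 2× C (H0) → no; 1× C (H1) → match; 1× Cl (H0) → no; 1× O (H0) → no; 1× N (H2) → no.
That gives 1 matching atom.

1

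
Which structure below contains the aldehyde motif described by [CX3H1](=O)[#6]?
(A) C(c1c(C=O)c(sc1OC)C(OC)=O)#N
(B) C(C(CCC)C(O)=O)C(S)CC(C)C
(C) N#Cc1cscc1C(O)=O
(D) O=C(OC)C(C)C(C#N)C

[CX3H1](=O)[#6] describes an sp2 carbon with one H, double-bonded to O and single-bonded to carbon (an aldehyde).
(A) contains an aldehyde (-CHO), which satisfies every atom and bond constraint.
(B) has a carboxylic acid group (-C(=O)OH) but the carbonyl carbon has H0 and is bonded to O, not H1.
(C) has a carboxylic acid group (-C(=O)OH) but the carbonyl carbon has H0 and is bonded to O, not H1.
(D) has a methyl-ester group (-C(=O)OCH3) but the carbonyl carbon has H0, not H1.
So the answer is (A).

A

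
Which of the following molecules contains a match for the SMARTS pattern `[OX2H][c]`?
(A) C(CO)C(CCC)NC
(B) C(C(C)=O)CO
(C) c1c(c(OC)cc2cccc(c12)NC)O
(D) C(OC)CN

[OX2H][c] describes a hydroxyl oxygen attached to an aromatic carbon (a phenol).
(A) has a hydroxyl group (-OH) but the -OH is on an aliphatic carbon, not an aromatic c.
(B) has a hydroxyl group (-OH) but the -OH is on an aliphatic carbon, not an aromatic c.
(C) contains a hydroxyl group (-OH), which satisfies every atom and bond constraint.
(D) has a methoxy ether (-OCH3) but the oxygen has H0, not H1.
So the answer is (C).

C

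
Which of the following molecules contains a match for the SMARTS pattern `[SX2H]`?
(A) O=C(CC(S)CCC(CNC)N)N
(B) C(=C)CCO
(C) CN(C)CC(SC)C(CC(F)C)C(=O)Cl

[SX2H] describes an aliphatic sulfur with two connections, one being H (a thiol).
(A) contains a thiol (-SH), which satisfies every atom and bond constraint.
(B) has a hydroxyl group (-OH) but it is an -OH, not an -SH.
(C) has a methylthio ether (-SCH3) but the sulfur has H0 (bonded to two carbons), not H1.
So the answer is (A).

A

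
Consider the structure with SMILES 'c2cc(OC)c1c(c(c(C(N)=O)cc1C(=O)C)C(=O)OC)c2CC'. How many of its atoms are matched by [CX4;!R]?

The query [CX4;!R] means: aliphatic carbon with four total connections, not in a ring.
Check the 24 heavy atoms by environment: 10× c (aromatic, X3, in 6-ring) → no; 3× C (X3, acyclic) → no; 3× O (X1, acyclic) → no; 5× C (X4, acyclic) → match; 2× O (X2, acyclic) → no; 1× N (X3, acyclic) → no.
That gives 5 matching atoms.

5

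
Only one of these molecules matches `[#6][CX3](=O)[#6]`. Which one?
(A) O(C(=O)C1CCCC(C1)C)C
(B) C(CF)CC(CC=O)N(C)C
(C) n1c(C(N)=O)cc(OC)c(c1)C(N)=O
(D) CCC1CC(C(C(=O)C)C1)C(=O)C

D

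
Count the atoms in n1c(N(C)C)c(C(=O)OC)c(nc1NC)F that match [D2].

The query [D2] means: atom with exactly two heavy-atom neighbours.
Check the 16 heavy atoms by environment: 2× n (aromatic, D2) → match; 4× c (aromatic, D3) → no; 1× N (D3) → no; 4× C (D1) → no; 1× C (D3) → no; 1× O (D1) → no; 1× O (D2) → match; 1× F (D1) → no; 1× N (D2) → match.
Summing the matching environments: 2 + 1 + 1 = 4 matching atoms.

4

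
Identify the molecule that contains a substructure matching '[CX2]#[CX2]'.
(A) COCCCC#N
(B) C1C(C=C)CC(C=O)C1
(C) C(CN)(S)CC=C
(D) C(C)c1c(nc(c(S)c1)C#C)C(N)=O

[CX2]#[CX2] describes a carbon-carbon triple bond (an alkyne).
(A) has a nitrile (-C#N) but the triple bond is C#N, not C#C.
(B) has a vinyl group (-CH=CH2) but the C=C is a double bond; both carbons are CX3, not CX2.
(C) has a vinyl group (-CH=CH2) but the C=C is a double bond; both carbons are CX3, not CX2.
(D) contains an ethynyl group (-C#CH), which satisfies every atom and bond constraint.
So the answer is (D).

D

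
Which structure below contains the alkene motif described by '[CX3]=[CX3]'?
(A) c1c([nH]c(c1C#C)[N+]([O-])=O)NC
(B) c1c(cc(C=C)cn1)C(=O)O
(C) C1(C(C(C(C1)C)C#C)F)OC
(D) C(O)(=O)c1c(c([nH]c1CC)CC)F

B

[CX3]=[CX3] describes a non-aromatic C=C double bond between two sp2 carbons (an alkene).
(A) has an ethynyl group (-C#CH) but the C-C bond is a triple bond, not a double bond.
(B) contains a vinyl group (-CH=CH2), which satisfies every atom and bond constraint.
(C) has an ethynyl group (-C#CH) but the C-C bond is a triple bond, not a double bond.
(D) has an ethyl group (-CH2CH3) but its C-C bond is a single bond between CX4 carbons, not CX3=CX3.
So the answer is (B).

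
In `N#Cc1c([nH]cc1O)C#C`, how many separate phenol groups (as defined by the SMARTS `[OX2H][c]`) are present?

1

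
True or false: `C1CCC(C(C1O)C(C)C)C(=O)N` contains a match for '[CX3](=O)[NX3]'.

The pattern [CX3](=O)[NX3] describes a carbonyl carbon bonded to a trivalent nitrogen — an amide.
The molecule carries a primary amide (-C(=O)NH2), whose atoms satisfy every constraint of the query, so the pattern matches.

True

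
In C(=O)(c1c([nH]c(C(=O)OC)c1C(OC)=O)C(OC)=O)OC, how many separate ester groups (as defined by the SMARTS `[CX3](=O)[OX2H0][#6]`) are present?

[CX3](=O)[OX2H0][#6] is the SMARTS for an ester: a carbonyl carbon bonded to an oxygen that is itself bonded to carbon (no H on that O).
The molecule carries 4 separate instances of a methyl-ester group (-C(=O)OCH3) meeting every constraint; each maps to a distinct set of atoms, giving 4 matches.

4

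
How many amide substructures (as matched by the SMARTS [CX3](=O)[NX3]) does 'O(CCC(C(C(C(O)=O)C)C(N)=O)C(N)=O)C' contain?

[CX3](=O)[NX3] is the SMARTS for an amide: a carbonyl carbon bonded to a trivalent nitrogen.
The molecule carries 2 separate instances of a primary amide (-C(=O)NH2) meeting every constraint; each maps to a distinct set of atoms, giving 2 matches.

2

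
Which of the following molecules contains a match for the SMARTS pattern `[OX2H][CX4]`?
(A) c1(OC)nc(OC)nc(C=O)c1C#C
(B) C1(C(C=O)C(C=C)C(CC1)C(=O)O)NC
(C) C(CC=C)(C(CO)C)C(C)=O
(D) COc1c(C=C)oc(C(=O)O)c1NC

C

[OX2H][CX4] describes a hydroxyl oxygen bound to an sp3 (X4) carbon (an aliphatic alcohol).
(A) has a methoxy ether (-OCH3) but the oxygen has H0 (ether), not H1.
(B) has a carboxylic acid group (-C(=O)OH) but the -OH is on a CX3 carbonyl carbon, not a CX4 carbon.
(C) contains a hydroxyl group (-OH), which satisfies every atom and bond constraint.
(D) has a methoxy ether (-OCH3) but the oxygen has H0 (ether), not H1.
So the answer is (C).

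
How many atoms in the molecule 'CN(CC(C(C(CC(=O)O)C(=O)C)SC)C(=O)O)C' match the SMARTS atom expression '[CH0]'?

The query [CH0] means: aliphatic carbon with no attached hydrogen.
Check the 19 heavy atoms by environment: 2× C (H2) → no; 3× C (H1) → no; 1× S (H0) → no; 4× C (H3) → no; 3× C (H0) → match; 3× O (H0) → no; 2× O (H1) → no; 1× N (H0) → no.
That gives 3 matching atoms.

3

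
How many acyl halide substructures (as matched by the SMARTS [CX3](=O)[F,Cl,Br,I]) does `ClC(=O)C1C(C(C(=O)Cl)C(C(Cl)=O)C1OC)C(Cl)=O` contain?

[CX3](=O)[F,Cl,Br,I] is the SMARTS for an acyl halide: a carbonyl carbon bonded to a halogen.
The molecule carries 4 separate instances of an acyl chloride (-C(=O)Cl) meeting every constraint; each maps to a distinct set of atoms, giving 4 matches.

4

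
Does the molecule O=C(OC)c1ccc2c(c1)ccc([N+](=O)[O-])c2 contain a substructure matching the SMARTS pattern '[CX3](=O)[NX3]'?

The pattern [CX3](=O)[NX3] describes a carbonyl carbon bonded to a trivalent nitrogen — an amide.
The closest candidate here is a methyl-ester group (-C(=O)OCH3), but the carbonyl is bonded to O, not to an NX3 nitrogen. No other fragment satisfies the full query, so there is no match.

No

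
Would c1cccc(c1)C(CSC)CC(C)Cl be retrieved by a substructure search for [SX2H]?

No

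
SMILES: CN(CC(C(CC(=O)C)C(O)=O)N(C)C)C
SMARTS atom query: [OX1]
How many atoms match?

2

Check the 16 heavy atoms by environment: 9× C (X4) → no; 2× C (X3) → no; 2× O (X1) → match; 1× O (X2) → no; 2× N (X3) → no.
That gives 2 matching atoms.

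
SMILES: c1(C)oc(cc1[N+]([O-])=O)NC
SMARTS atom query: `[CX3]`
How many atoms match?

0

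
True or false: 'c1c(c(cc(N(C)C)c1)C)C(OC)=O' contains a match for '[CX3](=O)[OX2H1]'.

The pattern [CX3](=O)[OX2H1] describes an sp2 carbon double-bonded to O and single-bonded to an -OH oxygen — a carboxylic acid.
The closest candidate here is a methyl-ester group (-C(=O)OCH3), but the singly-bonded O has no H (OX2H0, not OX2H1). No other fragment satisfies the full query, so there is no match.

False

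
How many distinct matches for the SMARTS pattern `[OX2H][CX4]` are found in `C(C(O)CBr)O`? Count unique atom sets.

2

[OX2H][CX4] is the SMARTS for an aliphatic alcohol: a hydroxyl oxygen bound to an sp3 (X4) carbon.
The molecule carries 2 separate instances of a hydroxyl group (-OH) meeting every constraint; each maps to a distinct set of atoms, giving 2 matches.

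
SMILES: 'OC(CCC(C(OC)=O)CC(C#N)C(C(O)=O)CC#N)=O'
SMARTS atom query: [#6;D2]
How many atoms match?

Check the 21 heavy atoms by environment: 6× C (D2) → match; 6× C (D3) → no; 2× N (D1) → no; 5× O (D1) → no; 1× O (D2) → no; 1× C (D1) → no.
That gives 6 matching atoms.

6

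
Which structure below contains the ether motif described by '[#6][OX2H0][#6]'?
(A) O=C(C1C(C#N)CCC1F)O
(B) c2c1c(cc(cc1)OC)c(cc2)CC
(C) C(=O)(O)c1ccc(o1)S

B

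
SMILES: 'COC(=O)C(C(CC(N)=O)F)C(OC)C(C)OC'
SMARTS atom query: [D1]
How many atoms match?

The query [D1] means: atom with exactly one heavy-atom neighbour (degree 1).
Check the 18 heavy atoms by environment: 4× C (D1) → match; 6× C (D3) → no; 1× C (D2) → no; 2× O (D1) → match; 3× O (D2) → no; 1× N (D1) → match; 1× F (D1) → match.
Summing the matching environments: 4 + 2 + 1 + 1 = 8 matching atoms.

8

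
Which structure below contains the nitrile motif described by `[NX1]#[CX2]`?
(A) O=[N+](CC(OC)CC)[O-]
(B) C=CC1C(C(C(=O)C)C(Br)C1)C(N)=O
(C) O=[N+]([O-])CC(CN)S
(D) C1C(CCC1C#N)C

D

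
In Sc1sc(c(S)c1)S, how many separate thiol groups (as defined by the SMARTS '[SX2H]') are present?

3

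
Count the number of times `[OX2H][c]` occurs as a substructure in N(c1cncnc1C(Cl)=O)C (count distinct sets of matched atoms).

[OX2H][c] is the SMARTS for a phenol: a hydroxyl oxygen attached to an aromatic carbon.
No fragment in the molecule satisfies every constraint, giving 0 matches.

0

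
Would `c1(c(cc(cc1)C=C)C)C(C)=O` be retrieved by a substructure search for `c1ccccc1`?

Yes

The pattern c1ccccc1 describes six aromatic carbons in a ring — a benzene ring.
The required atom environment is present in the molecule, so the pattern matches.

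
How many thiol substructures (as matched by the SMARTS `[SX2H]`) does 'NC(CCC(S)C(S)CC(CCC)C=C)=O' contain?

2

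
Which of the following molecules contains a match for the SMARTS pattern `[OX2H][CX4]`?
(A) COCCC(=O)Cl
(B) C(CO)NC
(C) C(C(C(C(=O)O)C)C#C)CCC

B

[OX2H][CX4] describes a hydroxyl oxygen bound to an sp3 (X4) carbon (an aliphatic alcohol).
(A) has a methoxy ether (-OCH3) but the oxygen has H0 (ether), not H1.
(B) contains a hydroxyl group (-OH), which satisfies every atom and bond constraint.
(C) has a carboxylic acid group (-C(=O)OH) but the -OH is on a CX3 carbonyl carbon, not a CX4 carbon.
So the answer is (B).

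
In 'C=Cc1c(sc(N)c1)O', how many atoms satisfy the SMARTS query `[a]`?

5

The query [a] means: a matches any aromatic atom.
Check the 9 heavy atoms by environment: 1× s (aromatic) → match; 4× c (aromatic) → match; 2× C → no; 1× N → no; 1× O → no.
Summing the matching environments: 1 + 4 = 5 matching atoms.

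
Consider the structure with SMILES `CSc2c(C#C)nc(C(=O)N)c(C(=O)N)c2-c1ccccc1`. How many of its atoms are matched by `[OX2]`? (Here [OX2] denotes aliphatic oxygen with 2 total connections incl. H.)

0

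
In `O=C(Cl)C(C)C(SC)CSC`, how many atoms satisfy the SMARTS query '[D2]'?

3

The query [D2] means: atom with exactly two heavy-atom neighbours.
Check the 11 heavy atoms by environment: 3× C (D1) → no; 3× C (D3) → no; 1× C (D2) → match; 2× S (D2) → match; 1× O (D1) → no; 1× Cl (D1) → no.
Summing the matching environments: 1 + 2 = 3 matching atoms.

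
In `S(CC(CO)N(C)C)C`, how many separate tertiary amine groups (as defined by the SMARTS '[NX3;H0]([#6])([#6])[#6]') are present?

1

[NX3;H0]([#6])([#6])[#6] is the SMARTS for a tertiary amine: a trivalent nitrogen with no H, bonded to three carbons.
Exactly one fragment in the molecule meets all constraints, giving 1 match.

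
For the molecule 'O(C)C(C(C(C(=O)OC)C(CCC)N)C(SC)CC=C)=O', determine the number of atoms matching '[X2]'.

3

The query [X2] means: any atom with exactly two total connections (bonds + H).
Check the 21 heavy atoms by environment: 11× C (X4) → no; 4× C (X3) → no; 1× N (X3) → no; 2× O (X1) → no; 2× O (X2) → match; 1× S (X2) → match.
Summing the matching environments: 2 + 1 = 3 matching atoms.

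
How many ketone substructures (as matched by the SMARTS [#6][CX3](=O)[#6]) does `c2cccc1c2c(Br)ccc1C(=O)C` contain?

1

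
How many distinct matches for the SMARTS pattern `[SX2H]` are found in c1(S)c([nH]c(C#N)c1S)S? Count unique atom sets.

[SX2H] is the SMARTS for a thiol: an aliphatic sulfur with two connections, one being H.
The molecule carries 3 separate instances of a thiol (-SH) meeting every constraint; each maps to a distinct set of atoms, giving 3 matches.

3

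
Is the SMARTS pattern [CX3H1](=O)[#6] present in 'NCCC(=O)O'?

No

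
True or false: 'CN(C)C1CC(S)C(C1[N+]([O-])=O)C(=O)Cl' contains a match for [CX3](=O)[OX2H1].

The pattern [CX3](=O)[OX2H1] describes an sp2 carbon double-bonded to O and single-bonded to an -OH oxygen — a carboxylic acid.
The closest candidate here is an acyl chloride (-C(=O)Cl), but the carbonyl is bonded to Cl, not to an -OH oxygen. No other fragment satisfies the full query, so there is no match.

False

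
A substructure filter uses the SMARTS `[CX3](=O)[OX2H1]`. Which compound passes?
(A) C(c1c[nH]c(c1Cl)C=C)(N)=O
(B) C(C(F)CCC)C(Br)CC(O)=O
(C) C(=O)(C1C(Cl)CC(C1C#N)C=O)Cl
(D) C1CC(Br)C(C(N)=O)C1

B

[CX3](=O)[OX2H1] describes an sp2 carbon double-bonded to O and single-bonded to an -OH oxygen (a carboxylic acid).
(A) has a primary amide (-C(=O)NH2) but the carbonyl is bonded to N, not to an -OH oxygen.
(B) contains a carboxylic acid group (-C(=O)OH), which satisfies every atom and bond constraint.
(C) has an acyl chloride (-C(=O)Cl) but the carbonyl is bonded to Cl, not to an -OH oxygen.
(D) has a primary amide (-C(=O)NH2) but the carbonyl is bonded to N, not to an -OH oxygen.
So the answer is (B).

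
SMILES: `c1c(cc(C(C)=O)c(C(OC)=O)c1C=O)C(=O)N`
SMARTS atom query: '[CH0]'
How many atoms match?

3

Check the 18 heavy atoms by environment: 2× c (aromatic, H1) → no; 4× c (aromatic, H0) → no; 3× C (H0) → match; 5× O (H0) → no; 2× C (H3) → no; 1× C (H1) → no; 1× N (H2) → no.
That gives 3 matching atoms.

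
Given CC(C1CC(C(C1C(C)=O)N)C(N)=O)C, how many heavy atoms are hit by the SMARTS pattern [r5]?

Check the 15 heavy atoms by environment: 5× C (in 5-ring) → match; 6× C (acyclic) → no; 2× O (acyclic) → no; 2× N (acyclic) → no.
That gives 5 matching atoms.

5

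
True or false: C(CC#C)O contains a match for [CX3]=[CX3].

False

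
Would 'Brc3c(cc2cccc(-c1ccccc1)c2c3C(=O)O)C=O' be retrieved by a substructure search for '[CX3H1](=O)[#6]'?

The pattern [CX3H1](=O)[#6] describes an sp2 carbon with one H, double-bonded to O and single-bonded to carbon — an aldehyde.
The molecule carries an aldehyde (-CHO), whose atoms satisfy every constraint of the query, so the pattern matches.

Yes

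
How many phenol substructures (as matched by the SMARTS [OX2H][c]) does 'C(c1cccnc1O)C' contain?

[OX2H][c] is the SMARTS for a phenol: a hydroxyl oxygen attached to an aromatic carbon.
Exactly one fragment in the molecule meets all constraints, giving 1 match.

1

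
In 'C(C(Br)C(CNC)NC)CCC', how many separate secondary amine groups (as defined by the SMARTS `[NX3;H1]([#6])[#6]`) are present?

[NX3;H1]([#6])[#6] is the SMARTS for a secondary amine: a trivalent nitrogen with one H, bonded to two carbons.
The molecule carries 2 separate instances of an N-methylamino group (-NHCH3) meeting every constraint; each maps to a distinct set of atoms, giving 2 matches.

2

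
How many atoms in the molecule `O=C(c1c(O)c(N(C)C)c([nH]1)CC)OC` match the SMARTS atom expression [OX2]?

2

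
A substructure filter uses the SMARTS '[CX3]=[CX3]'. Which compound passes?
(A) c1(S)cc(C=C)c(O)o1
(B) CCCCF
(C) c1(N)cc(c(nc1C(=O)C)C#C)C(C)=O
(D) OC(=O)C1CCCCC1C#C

A

[CX3]=[CX3] describes a non-aromatic C=C double bond between two sp2 carbons (an alkene).
(A) contains a vinyl group (-CH=CH2), which satisfies every atom and bond constraint.
(B) has an ethyl group (-CH2CH3) but its C-C bond is a single bond between CX4 carbons, not CX3=CX3.
(C) has an ethynyl group (-C#CH) but the C-C bond is a triple bond, not a double bond.
(D) has an ethynyl group (-C#CH) but the C-C bond is a triple bond, not a double bond.
So the answer is (A).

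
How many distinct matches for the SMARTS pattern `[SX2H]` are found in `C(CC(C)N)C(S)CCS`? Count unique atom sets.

2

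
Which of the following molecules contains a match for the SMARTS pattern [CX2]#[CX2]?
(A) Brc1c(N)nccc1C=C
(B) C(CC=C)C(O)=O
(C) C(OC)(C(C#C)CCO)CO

[CX2]#[CX2] describes a carbon-carbon triple bond (an alkyne).
(A) has a vinyl group (-CH=CH2) but the C=C is a double bond; both carbons are CX3, not CX2.
(B) has a vinyl group (-CH=CH2) but the C=C is a double bond; both carbons are CX3, not CX2.
(C) contains an ethynyl group (-C#CH), which satisfies every atom and bond constraint.
So the answer is (C).

C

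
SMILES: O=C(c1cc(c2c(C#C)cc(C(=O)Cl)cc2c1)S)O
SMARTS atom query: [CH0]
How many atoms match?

3

The query [CH0] means: aliphatic carbon with no attached hydrogen.
Check the 19 heavy atoms by environment: 6× c (aromatic, H0) → no; 4× c (aromatic, H1) → no; 1× S (H1) → no; 3× C (H0) → match; 2× O (H0) → no; 1× O (H1) → no; 1× C (H1) → no; 1× Cl (H0) → no.
That gives 3 matching atoms.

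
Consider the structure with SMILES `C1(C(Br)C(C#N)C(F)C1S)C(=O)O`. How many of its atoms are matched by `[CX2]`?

The query [CX2] means: C with X2: aliphatic carbon with exactly 2 total connections.
Check the 13 heavy atoms by environment: 5× C (X4) → no; 1× Br (X1) → no; 1× C (X3) → no; 1× O (X1) → no; 1× O (X2) → no; 1× F (X1) → no; 1× S (X2) → no; 1× C (X2) → match; 1× N (X1) → no.
That gives 1 matching atom.

1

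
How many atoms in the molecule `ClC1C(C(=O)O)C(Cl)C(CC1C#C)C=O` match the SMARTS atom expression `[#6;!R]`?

The query [#6;!R] means: carbon not in any ring.
Check the 15 heavy atoms by environment: 6× C (in 6-ring) → no; 4× C (acyclic) → match; 2× Cl (acyclic) → no; 3× O (acyclic) → no.
That gives 4 matching atoms.

4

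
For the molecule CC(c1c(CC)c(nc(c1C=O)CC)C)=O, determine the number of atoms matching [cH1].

0

The query [cH1] means: aromatic carbon bearing exactly one hydrogen.
Check the 16 heavy atoms by environment: 1× n (aromatic, H0) → no; 5× c (aromatic, H0) → no; 2× C (H2) → no; 4× C (H3) → no; 1× C (H0) → no; 2× O (H0) → no; 1× C (H1) → no.
No environment satisfies the query, so 0 matching atoms.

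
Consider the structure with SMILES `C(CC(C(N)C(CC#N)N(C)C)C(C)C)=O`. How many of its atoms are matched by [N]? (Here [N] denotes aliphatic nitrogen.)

3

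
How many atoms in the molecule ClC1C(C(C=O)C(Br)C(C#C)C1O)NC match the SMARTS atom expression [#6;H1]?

8

Check the 15 heavy atoms by environment: 8× C (H1) → match; 1× O (H1) → no; 1× N (H1) → no; 1× C (H3) → no; 1× C (H0) → no; 1× Br (H0) → no; 1× O (H0) → no; 1× Cl (H0) → no.
That gives 8 matching atoms.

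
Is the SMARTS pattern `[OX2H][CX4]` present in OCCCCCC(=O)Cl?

The pattern [OX2H][CX4] describes a hydroxyl oxygen bound to an sp3 (X4) carbon — an aliphatic alcohol.
The molecule carries a hydroxyl group (-OH), whose atoms satisfy every constraint of the query, so the pattern matches.

Yes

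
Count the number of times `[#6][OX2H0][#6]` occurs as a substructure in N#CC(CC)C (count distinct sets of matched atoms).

0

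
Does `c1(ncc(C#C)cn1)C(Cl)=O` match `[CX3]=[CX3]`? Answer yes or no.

No

The pattern [CX3]=[CX3] describes a non-aromatic C=C double bond between two sp2 carbons — an alkene.
The closest candidate here is an ethynyl group (-C#CH), but the C-C bond is a triple bond, not a double bond. No other fragment satisfies the full query, so there is no match.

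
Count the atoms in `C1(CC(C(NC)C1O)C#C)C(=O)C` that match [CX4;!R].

Check the 13 heavy atoms by environment: 5× C (X4, in 5-ring) → no; 1× C (X3, acyclic) → no; 1× O (X1, acyclic) → no; 2× C (X4, acyclic) → match; 2× C (X2, acyclic) → no; 1× N (X3, acyclic) → no; 1× O (X2, acyclic) → no.
That gives 2 matching atoms.

2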